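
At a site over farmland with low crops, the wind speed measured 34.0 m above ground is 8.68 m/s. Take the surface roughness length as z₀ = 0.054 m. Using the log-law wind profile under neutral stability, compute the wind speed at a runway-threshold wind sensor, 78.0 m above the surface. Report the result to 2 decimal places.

9.80 m/s

Log law: V(z) ∝ ln(z/z₀), so V₂/V₁ = ln(z₂/z₀) / ln(z₁/z₀).
ln(78.0/0.054) = 7.2755, ln(34.0/0.054) = 6.4451
V₂ = 8.68 × 7.2755/6.4451 = 8.68 × 1.1288 = 9.7983 m/s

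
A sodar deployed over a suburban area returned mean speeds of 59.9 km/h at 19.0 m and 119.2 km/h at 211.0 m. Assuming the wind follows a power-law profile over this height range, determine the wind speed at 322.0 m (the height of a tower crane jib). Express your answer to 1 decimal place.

134.5 km/h

First find α: α = ln(V₂/V₁)/ln(z₂/z₁) = ln(119.2/59.9)/ln(211.0/19.0) = 0.68813/2.40742 = 0.2858
Extrapolate from 211.0 m to 322.0 m: V₃ = 119.2 × (322.0/211.0)^0.2858 = 119.2 × 1.1284 = 134.5080 km/h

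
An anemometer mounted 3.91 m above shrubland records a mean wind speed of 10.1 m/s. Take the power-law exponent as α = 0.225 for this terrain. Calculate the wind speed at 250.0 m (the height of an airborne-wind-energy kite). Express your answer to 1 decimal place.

Power-law profile: V₂ = V₁ · (z₂/z₁)^α
V₂ = 10.1 × (250.0/3.91)^0.225 = 10.1 × (63.9386)^0.225
    = 10.1 × 2.5486 = 25.7406 m/s

25.7 m/s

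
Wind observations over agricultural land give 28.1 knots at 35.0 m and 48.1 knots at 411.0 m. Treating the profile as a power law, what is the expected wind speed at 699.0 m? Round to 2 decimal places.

54.01 knots

First find α: α = ln(V₂/V₁)/ln(z₂/z₁) = ln(48.1/28.1)/ln(411.0/35.0) = 0.53751/2.46325 = 0.2182
Extrapolate from 411.0 m to 699.0 m: V₃ = 48.1 × (699.0/411.0)^0.2182 = 48.1 × 1.1229 = 54.0098 knots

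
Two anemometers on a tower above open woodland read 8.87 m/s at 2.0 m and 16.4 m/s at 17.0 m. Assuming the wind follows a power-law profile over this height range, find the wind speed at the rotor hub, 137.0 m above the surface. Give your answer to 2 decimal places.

First find α: α = ln(V₂/V₁)/ln(z₂/z₁) = ln(16.4/8.87)/ln(17.0/2.0) = 0.61461/2.14007 = 0.2872
Extrapolate from 17.0 m to 137.0 m: V₃ = 16.4 × (137.0/17.0)^0.2872 = 16.4 × 1.8208 = 29.8618 m/s

29.86 m/s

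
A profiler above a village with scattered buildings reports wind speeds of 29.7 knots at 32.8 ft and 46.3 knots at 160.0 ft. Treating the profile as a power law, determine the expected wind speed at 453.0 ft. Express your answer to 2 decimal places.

61.97 knots

First find α: α = ln(V₂/V₁)/ln(z₂/z₁) = ln(46.3/29.7)/ln(160.0/32.8) = 0.44399/1.58475 = 0.2802
Extrapolate from 160.0 ft to 453.0 ft: V₃ = 46.3 × (453.0/160.0)^0.2802 = 46.3 × 1.3385 = 61.9742 knots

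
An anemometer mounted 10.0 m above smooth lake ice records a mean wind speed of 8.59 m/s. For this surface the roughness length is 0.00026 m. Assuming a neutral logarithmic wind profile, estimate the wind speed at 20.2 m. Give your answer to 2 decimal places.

9.16 m/s

Log law: V(z) ∝ ln(z/z₀), so V₂/V₁ = ln(z₂/z₀) / ln(z₁/z₀).
ln(20.2/0.00026) = 11.2605, ln(10.0/0.00026) = 10.5574
V₂ = 8.59 × 11.2605/10.5574 = 8.59 × 1.0666 = 9.1621 m/s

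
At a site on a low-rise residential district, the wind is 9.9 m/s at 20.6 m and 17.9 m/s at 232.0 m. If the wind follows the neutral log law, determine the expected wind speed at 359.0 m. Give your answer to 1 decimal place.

Log law: V ∝ ln(z/z₀). From the pair, with r = V₁/V₂ = 0.55307,
ln z₀ = (ln z₁ − r·ln z₂)/(1 − r) = (3.0253 − 0.55307×5.4467)/0.44693 = 0.0288 → z₀ = 1.029 m
V₃ = V₁ · ln(z₃/z₀)/ln(z₁/z₀) = 9.9 × 5.8546/2.9965 = 19.3424 m/s

19.3 m/s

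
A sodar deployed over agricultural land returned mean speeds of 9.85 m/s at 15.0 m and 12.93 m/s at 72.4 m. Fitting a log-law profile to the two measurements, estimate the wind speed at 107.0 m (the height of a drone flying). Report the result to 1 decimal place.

13.7 m/s

Log law: V ∝ ln(z/z₀). From the pair, with r = V₁/V₂ = 0.76179,
ln z₀ = (ln z₁ − r·ln z₂)/(1 − r) = (2.7081 − 0.76179×4.2822)/0.23821 = -2.3262 → z₀ = 0.09767 m
V₃ = V₁ · ln(z₃/z₀)/ln(z₁/z₀) = 9.85 × 6.9990/5.0342 = 13.6943 m/s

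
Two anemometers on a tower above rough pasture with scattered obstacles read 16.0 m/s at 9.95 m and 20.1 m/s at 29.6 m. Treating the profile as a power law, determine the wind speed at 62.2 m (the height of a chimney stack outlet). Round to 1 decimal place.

23.5 m/s

First find α: α = ln(V₂/V₁)/ln(z₂/z₁) = ln(20.1/16.0)/ln(29.6/9.95) = 0.22813/1.09020 = 0.2093
Extrapolate from 29.6 m to 62.2 m: V₃ = 20.1 × (62.2/29.6)^0.2093 = 20.1 × 1.1681 = 23.4791 m/s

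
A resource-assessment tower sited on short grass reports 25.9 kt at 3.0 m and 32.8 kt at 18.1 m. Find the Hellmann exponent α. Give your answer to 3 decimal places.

α ≈ 0.131

Power law: V₂/V₁ = (z₂/z₁)^α ⇒ α = ln(V₂/V₁) / ln(z₂/z₁)
α = ln(32.8/25.9) / ln(18.1/3.0) = ln(1.2664) / ln(6.0333)
  = 0.23619 / 1.79730 = 0.13141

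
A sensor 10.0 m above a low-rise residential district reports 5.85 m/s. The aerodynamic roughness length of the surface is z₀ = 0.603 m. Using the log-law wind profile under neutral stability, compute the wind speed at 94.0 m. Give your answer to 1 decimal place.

10.5 m/s

Log law: V(z) ∝ ln(z/z₀), so V₂/V₁ = ln(z₂/z₀) / ln(z₁/z₀).
ln(94.0/0.603) = 5.0491, ln(10.0/0.603) = 2.8084
V₂ = 5.85 × 5.0491/2.8084 = 5.85 × 1.7979 = 10.5174 m/s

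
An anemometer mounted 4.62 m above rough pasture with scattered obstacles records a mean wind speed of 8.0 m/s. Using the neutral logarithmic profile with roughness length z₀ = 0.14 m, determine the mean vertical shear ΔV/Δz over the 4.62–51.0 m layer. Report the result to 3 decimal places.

Log law: V₂ = V₁ · ln(z₂/z₀)/ln(z₁/z₀) = 8.0 × 5.8979/3.4965 = 13.4945 m/s
ΔV/Δz = (13.4945 − 8.0)/(51.0 − 4.62) = 5.4945/46.3800 = 0.11847 m/s/m

0.118 m/s/m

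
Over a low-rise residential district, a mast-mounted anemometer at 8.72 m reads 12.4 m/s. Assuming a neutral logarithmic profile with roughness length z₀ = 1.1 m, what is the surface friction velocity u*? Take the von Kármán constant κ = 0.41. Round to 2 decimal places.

u* ≈ 2.46 m/s

Log law: V(z) = (u*/κ) · ln(z/z₀) ⇒ u* = κ · V / ln(z/z₀)
u* = 0.41 × 12.4 / ln(8.72/1.1) = 0.41 × 12.4 / 2.0703
   = 5.0840 / 2.0703 = 2.4557 m/s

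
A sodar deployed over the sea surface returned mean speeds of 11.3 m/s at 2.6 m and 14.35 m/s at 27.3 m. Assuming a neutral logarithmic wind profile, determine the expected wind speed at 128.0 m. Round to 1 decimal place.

Log law: V ∝ ln(z/z₀). From the pair, with r = V₁/V₂ = 0.78746,
ln z₀ = (ln z₁ − r·ln z₂)/(1 − r) = (0.9555 − 0.78746×3.3069)/0.21254 = -7.7561 → z₀ = 0.0004281 m
V₃ = V₁ · ln(z₃/z₀)/ln(z₁/z₀) = 11.3 × 12.6082/8.7117 = 16.3542 m/s

16.4 m/s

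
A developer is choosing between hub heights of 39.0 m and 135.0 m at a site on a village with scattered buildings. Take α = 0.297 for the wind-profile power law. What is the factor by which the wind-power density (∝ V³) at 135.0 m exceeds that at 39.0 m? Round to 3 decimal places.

3.023

Speed ratio: V_B/V_A = (z_B/z_A)^α = (135.0/39.0)^0.297 = (3.4615)^0.297 = 1.44598
Power-density ratio: P_B/P_A = (V_B/V_A)³ = (1.44598)³ = 3.02335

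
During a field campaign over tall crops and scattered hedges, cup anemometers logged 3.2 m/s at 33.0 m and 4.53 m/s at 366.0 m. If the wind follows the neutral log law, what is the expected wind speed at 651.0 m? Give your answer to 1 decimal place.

Log law: V ∝ ln(z/z₀). From the pair, with r = V₁/V₂ = 0.70640,
ln z₀ = (ln z₁ − r·ln z₂)/(1 − r) = (3.4965 − 0.70640×5.9026)/0.29360 = -2.2927 → z₀ = 0.1010 m
V₃ = V₁ · ln(z₃/z₀)/ln(z₁/z₀) = 3.2 × 8.7712/5.7892 = 4.8483 m/s

4.8 m/s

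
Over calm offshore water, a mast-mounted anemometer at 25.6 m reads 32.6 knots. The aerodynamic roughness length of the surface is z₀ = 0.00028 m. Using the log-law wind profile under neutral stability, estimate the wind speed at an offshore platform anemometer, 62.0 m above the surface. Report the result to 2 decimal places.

Log law: V(z) ∝ ln(z/z₀), so V₂/V₁ = ln(z₂/z₀) / ln(z₁/z₀).
ln(62.0/0.00028) = 12.3079, ln(25.6/0.00028) = 11.4233
V₂ = 32.6 × 12.3079/11.4233 = 32.6 × 1.0774 = 35.1243 knots

35.12 knots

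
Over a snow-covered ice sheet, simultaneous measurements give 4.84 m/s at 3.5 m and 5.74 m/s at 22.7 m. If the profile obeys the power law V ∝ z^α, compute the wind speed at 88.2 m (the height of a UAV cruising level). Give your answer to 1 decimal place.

First find α: α = ln(V₂/V₁)/ln(z₂/z₁) = ln(5.74/4.84)/ln(22.7/3.5) = 0.17054/1.86960 = 0.0912
Extrapolate from 22.7 m to 88.2 m: V₃ = 5.74 × (88.2/22.7)^0.0912 = 5.74 × 1.1318 = 6.4965 m/s

6.5 m/s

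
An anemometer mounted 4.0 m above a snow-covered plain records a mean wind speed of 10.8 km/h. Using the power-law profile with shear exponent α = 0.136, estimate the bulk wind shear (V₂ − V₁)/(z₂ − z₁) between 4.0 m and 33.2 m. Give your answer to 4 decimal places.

0.1234 km/h/m

Power law: V₂ = V₁ · (z₂/z₁)^α = 10.8 × (8.3000)^0.136 = 14.4019 km/h
ΔV/Δz = (14.4019 − 10.8)/(33.2 − 4.0) = 3.6019/29.2000 = 0.12335 km/h/m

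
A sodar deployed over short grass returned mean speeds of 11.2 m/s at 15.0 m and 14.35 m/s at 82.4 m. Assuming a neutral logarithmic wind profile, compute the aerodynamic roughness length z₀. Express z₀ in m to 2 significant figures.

Log law: V(z) ∝ ln(z/z₀). With r = V₁/V₂ = 11.2/14.35 = 0.78049,
r · ln(z₂/z₀) = ln(z₁/z₀) ⇒ ln z₀ = (ln z₁ − r·ln z₂)/(1 − r)
ln z₀ = (2.70805 − 0.78049×4.41159) / 0.21951 = -3.3490
z₀ = exp(-3.3490) = 0.03512 m

z₀ ≈ 0.035 m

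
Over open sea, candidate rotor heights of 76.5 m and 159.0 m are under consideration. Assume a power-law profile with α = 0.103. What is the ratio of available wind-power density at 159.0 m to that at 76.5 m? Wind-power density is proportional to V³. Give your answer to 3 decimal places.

Speed ratio: V_B/V_A = (z_B/z_A)^α = (159.0/76.5)^0.103 = (2.0784)^0.103 = 1.07827
Power-density ratio: P_B/P_A = (V_B/V_A)³ = (1.07827)³ = 1.25366

1.254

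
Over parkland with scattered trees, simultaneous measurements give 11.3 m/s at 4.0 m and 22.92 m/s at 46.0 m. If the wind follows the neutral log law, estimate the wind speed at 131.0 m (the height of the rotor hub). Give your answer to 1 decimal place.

Log law: V ∝ ln(z/z₀). From the pair, with r = V₁/V₂ = 0.49302,
ln z₀ = (ln z₁ − r·ln z₂)/(1 − r) = (1.3863 − 0.49302×3.8286)/0.50698 = -0.9888 → z₀ = 0.3720 m
V₃ = V₁ · ln(z₃/z₀)/ln(z₁/z₀) = 11.3 × 5.8640/2.3751 = 27.8992 m/s

27.9 m/s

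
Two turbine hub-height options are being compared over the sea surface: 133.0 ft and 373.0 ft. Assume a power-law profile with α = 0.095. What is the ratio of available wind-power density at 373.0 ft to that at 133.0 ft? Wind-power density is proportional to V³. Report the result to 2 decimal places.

1.34

Speed ratio: V_B/V_A = (z_B/z_A)^α = (373.0/133.0)^0.095 = (2.8045)^0.095 = 1.10293
Power-density ratio: P_B/P_A = (V_B/V_A)³ = (1.10293)³ = 1.34165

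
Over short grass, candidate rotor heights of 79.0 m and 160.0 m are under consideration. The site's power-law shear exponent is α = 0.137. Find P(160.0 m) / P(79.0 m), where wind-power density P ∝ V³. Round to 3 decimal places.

1.336

Speed ratio: V_B/V_A = (z_B/z_A)^α = (160.0/79.0)^0.137 = (2.0253)^0.137 = 1.10151
Power-density ratio: P_B/P_A = (V_B/V_A)³ = (1.10151)³ = 1.33650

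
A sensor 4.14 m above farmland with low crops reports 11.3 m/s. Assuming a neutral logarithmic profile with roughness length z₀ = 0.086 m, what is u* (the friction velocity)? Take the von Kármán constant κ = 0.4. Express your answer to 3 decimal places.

u* ≈ 1.167 m/s

Log law: V(z) = (u*/κ) · ln(z/z₀) ⇒ u* = κ · V / ln(z/z₀)
u* = 0.4 × 11.3 / ln(4.14/0.086) = 0.4 × 11.3 / 3.8741
   = 4.5200 / 3.8741 = 1.1667 m/s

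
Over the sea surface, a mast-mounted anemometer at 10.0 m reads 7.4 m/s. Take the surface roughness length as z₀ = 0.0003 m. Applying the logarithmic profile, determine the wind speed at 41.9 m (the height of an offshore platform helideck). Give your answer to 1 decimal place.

Log law: V(z) ∝ ln(z/z₀), so V₂/V₁ = ln(z₂/z₀) / ln(z₁/z₀).
ln(41.9/0.0003) = 11.8470, ln(10.0/0.0003) = 10.4143
V₂ = 7.4 × 11.8470/10.4143 = 7.4 × 1.1376 = 8.4180 m/s

8.4 m/s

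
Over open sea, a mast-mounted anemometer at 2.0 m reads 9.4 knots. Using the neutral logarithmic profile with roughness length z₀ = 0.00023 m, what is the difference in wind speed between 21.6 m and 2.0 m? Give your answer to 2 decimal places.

2.47 knots

Log law: V₂ = V₁ · ln(z₂/z₀)/ln(z₁/z₀) = 9.4 × 11.4501/9.0706 = 11.8660 knots
ΔV = 11.8660 − 9.4 = 2.4660 knots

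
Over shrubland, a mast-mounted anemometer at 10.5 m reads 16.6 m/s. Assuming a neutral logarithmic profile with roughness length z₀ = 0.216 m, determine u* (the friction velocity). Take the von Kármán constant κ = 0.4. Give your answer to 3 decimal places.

u* ≈ 1.710 m/s

Log law: V(z) = (u*/κ) · ln(z/z₀) ⇒ u* = κ · V / ln(z/z₀)
u* = 0.4 × 16.6 / ln(10.5/0.216) = 0.4 × 16.6 / 3.8839
   = 6.6400 / 3.8839 = 1.7096 m/s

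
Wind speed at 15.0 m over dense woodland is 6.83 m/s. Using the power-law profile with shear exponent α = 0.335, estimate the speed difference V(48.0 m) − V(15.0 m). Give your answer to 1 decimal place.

3.3 m/s

Power law: V₂ = V₁ · (z₂/z₁)^α = 6.83 × (3.2000)^0.335 = 10.0843 m/s
ΔV = 10.0843 − 6.83 = 3.2543 m/s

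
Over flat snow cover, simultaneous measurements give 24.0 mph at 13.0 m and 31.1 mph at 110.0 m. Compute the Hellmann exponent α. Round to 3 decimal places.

α ≈ 0.121

Power law: V₂/V₁ = (z₂/z₁)^α ⇒ α = ln(V₂/V₁) / ln(z₂/z₁)
α = ln(31.1/24.0) / ln(110.0/13.0) = ln(1.2958) / ln(8.4615)
  = 0.25915 / 2.13553 = 0.12135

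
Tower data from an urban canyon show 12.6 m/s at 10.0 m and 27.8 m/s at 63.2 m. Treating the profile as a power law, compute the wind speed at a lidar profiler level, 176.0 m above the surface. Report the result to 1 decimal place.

First find α: α = ln(V₂/V₁)/ln(z₂/z₁) = ln(27.8/12.6)/ln(63.2/10.0) = 0.79134/1.84372 = 0.4292
Extrapolate from 63.2 m to 176.0 m: V₃ = 27.8 × (176.0/63.2)^0.4292 = 27.8 × 1.5521 = 43.1474 m/s

43.1 m/s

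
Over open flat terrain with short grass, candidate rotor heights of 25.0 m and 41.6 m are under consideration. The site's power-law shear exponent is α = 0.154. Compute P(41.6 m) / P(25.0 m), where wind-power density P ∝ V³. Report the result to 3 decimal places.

Speed ratio: V_B/V_A = (z_B/z_A)^α = (41.6/25.0)^0.154 = (1.6640)^0.154 = 1.08158
Power-density ratio: P_B/P_A = (V_B/V_A)³ = (1.08158)³ = 1.26524

1.265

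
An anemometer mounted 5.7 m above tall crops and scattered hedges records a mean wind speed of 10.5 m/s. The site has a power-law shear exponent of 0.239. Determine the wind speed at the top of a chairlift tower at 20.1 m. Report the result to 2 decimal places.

Power-law profile: V₂ = V₁ · (z₂/z₁)^α
V₂ = 10.5 × (20.1/5.7)^0.239 = 10.5 × (3.5263)^0.239
    = 10.5 × 1.3515 = 14.1905 m/s

14.19 m/s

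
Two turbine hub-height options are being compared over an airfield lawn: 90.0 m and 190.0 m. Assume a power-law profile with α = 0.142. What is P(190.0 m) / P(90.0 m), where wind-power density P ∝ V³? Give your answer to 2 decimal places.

1.37

Speed ratio: V_B/V_A = (z_B/z_A)^α = (190.0/90.0)^0.142 = (2.1111)^0.142 = 1.11194
Power-density ratio: P_B/P_A = (V_B/V_A)³ = (1.11194)³ = 1.37481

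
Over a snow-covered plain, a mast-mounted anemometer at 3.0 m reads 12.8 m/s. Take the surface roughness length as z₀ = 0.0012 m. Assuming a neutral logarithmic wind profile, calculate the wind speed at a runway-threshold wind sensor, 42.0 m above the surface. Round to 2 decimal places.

Log law: V(z) ∝ ln(z/z₀), so V₂/V₁ = ln(z₂/z₀) / ln(z₁/z₀).
ln(42.0/0.0012) = 10.4631, ln(3.0/0.0012) = 7.8240
V₂ = 12.8 × 10.4631/7.8240 = 12.8 × 1.3373 = 17.1175 m/s

17.12 m/s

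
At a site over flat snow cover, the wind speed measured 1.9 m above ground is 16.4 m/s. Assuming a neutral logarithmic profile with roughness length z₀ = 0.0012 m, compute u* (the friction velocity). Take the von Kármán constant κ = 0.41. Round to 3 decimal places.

Log law: V(z) = (u*/κ) · ln(z/z₀) ⇒ u* = κ · V / ln(z/z₀)
u* = 0.41 × 16.4 / ln(1.9/0.0012) = 0.41 × 16.4 / 7.3673
   = 6.7240 / 7.3673 = 0.9127 m/s

u* ≈ 0.913 m/s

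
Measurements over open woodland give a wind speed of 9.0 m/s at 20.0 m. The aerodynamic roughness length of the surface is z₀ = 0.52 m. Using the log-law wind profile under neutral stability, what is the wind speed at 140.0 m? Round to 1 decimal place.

Log law: V(z) ∝ ln(z/z₀), so V₂/V₁ = ln(z₂/z₀) / ln(z₁/z₀).
ln(140.0/0.52) = 5.5956, ln(20.0/0.52) = 3.6497
V₂ = 9.0 × 5.5956/3.6497 = 9.0 × 1.5332 = 13.7986 m/s

13.8 m/s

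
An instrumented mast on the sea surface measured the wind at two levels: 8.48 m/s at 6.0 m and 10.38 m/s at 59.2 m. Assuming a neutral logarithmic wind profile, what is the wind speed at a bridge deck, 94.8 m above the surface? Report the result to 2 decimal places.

Log law: V ∝ ln(z/z₀). From the pair, with r = V₁/V₂ = 0.81696,
ln z₀ = (ln z₁ − r·ln z₂)/(1 − r) = (1.7918 − 0.81696×4.0809)/0.18304 = -8.4251 → z₀ = 0.0002193 m
V₃ = V₁ · ln(z₃/z₀)/ln(z₁/z₀) = 8.48 × 12.9769/10.2169 = 10.7708 m/s

10.77 m/s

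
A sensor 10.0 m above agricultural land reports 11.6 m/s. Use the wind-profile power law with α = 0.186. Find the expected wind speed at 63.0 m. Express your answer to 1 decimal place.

16.3 m/s

Power-law profile: V₂ = V₁ · (z₂/z₁)^α
V₂ = 11.6 × (63.0/10.0)^0.186 = 11.6 × (6.3000)^0.186
    = 11.6 × 1.4082 = 16.3356 m/s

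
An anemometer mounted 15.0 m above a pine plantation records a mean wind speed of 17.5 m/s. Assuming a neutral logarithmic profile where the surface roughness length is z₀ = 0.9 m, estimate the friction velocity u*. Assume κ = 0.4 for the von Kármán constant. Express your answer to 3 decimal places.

u* ≈ 2.488 m/s

Log law: V(z) = (u*/κ) · ln(z/z₀) ⇒ u* = κ · V / ln(z/z₀)
u* = 0.4 × 17.5 / ln(15.0/0.9) = 0.4 × 17.5 / 2.8134
   = 7.0000 / 2.8134 = 2.4881 m/s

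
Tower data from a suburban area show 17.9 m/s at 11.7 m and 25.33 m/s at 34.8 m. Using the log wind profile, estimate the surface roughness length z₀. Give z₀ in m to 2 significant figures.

Log law: V(z) ∝ ln(z/z₀). With r = V₁/V₂ = 17.9/25.33 = 0.70667,
r · ln(z₂/z₀) = ln(z₁/z₀) ⇒ ln z₀ = (ln z₁ − r·ln z₂)/(1 − r)
ln z₀ = (2.45959 − 0.70667×3.54962) / 0.29333 = -0.1665
z₀ = exp(-0.1665) = 0.8467 m

z₀ ≈ 0.85 m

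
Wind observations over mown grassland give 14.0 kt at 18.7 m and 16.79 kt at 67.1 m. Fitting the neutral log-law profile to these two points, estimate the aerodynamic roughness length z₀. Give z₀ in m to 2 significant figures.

Log law: V(z) ∝ ln(z/z₀). With r = V₁/V₂ = 14.0/16.79 = 0.83383,
r · ln(z₂/z₀) = ln(z₁/z₀) ⇒ ln z₀ = (ln z₁ − r·ln z₂)/(1 − r)
ln z₀ = (2.92852 − 0.83383×4.20618) / 0.16617 = -3.4827
z₀ = exp(-3.4827) = 0.03073 m

z₀ ≈ 0.031 m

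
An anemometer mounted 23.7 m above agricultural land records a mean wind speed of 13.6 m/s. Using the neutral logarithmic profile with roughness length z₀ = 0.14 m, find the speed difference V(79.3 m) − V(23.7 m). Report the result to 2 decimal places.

Log law: V₂ = V₁ · ln(z₂/z₀)/ln(z₁/z₀) = 13.6 × 6.3394/5.1316 = 16.8009 m/s
ΔV = 16.8009 − 13.6 = 3.2009 m/s

3.20 m/s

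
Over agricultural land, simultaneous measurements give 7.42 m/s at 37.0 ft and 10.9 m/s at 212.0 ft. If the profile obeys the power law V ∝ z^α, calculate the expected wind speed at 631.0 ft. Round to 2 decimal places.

First find α: α = ln(V₂/V₁)/ln(z₂/z₁) = ln(10.9/7.42)/ln(212.0/37.0) = 0.38458/1.74567 = 0.2203
Extrapolate from 212.0 ft to 631.0 ft: V₃ = 10.9 × (631.0/212.0)^0.2203 = 10.9 × 1.2716 = 13.8607 m/s

13.86 m/s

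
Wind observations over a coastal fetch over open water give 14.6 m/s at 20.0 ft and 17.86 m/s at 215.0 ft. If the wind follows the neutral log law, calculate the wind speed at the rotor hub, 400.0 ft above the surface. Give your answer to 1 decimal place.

18.7 m/s

Log law: V ∝ ln(z/z₀). From the pair, with r = V₁/V₂ = 0.81747,
ln z₀ = (ln z₁ − r·ln z₂)/(1 − r) = (2.9957 − 0.81747×5.3706)/0.18253 = -7.6403 → z₀ = 0.0004807 ft
V₃ = V₁ · ln(z₃/z₀)/ln(z₁/z₀) = 14.6 × 13.6318/10.6361 = 18.7122 m/s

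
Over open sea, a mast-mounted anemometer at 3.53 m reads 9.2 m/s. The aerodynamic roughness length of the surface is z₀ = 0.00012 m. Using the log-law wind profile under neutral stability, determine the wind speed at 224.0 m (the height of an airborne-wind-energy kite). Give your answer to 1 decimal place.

Log law: V(z) ∝ ln(z/z₀), so V₂/V₁ = ln(z₂/z₀) / ln(z₁/z₀).
ln(224.0/0.00012) = 14.4397, ln(3.53/0.00012) = 10.2893
V₂ = 9.2 × 14.4397/10.2893 = 9.2 × 1.4034 = 12.9110 m/s

12.9 m/s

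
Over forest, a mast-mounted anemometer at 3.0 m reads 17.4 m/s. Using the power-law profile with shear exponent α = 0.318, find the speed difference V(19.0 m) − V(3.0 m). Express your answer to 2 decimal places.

13.89 m/s

Power law: V₂ = V₁ · (z₂/z₁)^α = 17.4 × (6.3333)^0.318 = 31.2945 m/s
ΔV = 31.2945 − 17.4 = 13.8945 m/s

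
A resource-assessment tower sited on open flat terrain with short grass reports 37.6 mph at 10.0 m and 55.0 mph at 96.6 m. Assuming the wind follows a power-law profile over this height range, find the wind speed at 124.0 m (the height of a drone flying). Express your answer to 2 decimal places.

57.35 mph

First find α: α = ln(V₂/V₁)/ln(z₂/z₁) = ln(55.0/37.6)/ln(96.6/10.0) = 0.38033/2.26799 = 0.1677
Extrapolate from 96.6 m to 124.0 m: V₃ = 55.0 × (124.0/96.6)^0.1677 = 55.0 × 1.0428 = 57.3520 mph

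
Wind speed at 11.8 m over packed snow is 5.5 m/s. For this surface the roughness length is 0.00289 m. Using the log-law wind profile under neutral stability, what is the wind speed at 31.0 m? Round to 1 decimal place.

6.1 m/s

Log law: V(z) ∝ ln(z/z₀), so V₂/V₁ = ln(z₂/z₀) / ln(z₁/z₀).
ln(31.0/0.00289) = 9.2805, ln(11.8/0.00289) = 8.3146
V₂ = 5.5 × 9.2805/8.3146 = 5.5 × 1.1162 = 6.1389 m/s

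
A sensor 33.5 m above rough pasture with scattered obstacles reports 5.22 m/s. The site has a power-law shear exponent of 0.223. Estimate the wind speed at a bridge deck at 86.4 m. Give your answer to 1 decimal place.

6.4 m/s

Power-law profile: V₂ = V₁ · (z₂/z₁)^α
V₂ = 5.22 × (86.4/33.5)^0.223 = 5.22 × (2.5791)^0.223
    = 5.22 × 1.2353 = 6.4480 m/s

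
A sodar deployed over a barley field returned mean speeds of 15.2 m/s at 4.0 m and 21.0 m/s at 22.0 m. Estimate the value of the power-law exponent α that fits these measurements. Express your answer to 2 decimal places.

Power law: V₂/V₁ = (z₂/z₁)^α ⇒ α = ln(V₂/V₁) / ln(z₂/z₁)
α = ln(21.0/15.2) / ln(22.0/4.0) = ln(1.3816) / ln(5.5000)
  = 0.32323 / 1.70475 = 0.18960

α ≈ 0.19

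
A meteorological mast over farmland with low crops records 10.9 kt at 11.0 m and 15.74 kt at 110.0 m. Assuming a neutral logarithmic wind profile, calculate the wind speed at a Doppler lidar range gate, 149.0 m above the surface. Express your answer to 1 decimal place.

Log law: V ∝ ln(z/z₀). From the pair, with r = V₁/V₂ = 0.69250,
ln z₀ = (ln z₁ − r·ln z₂)/(1 − r) = (2.3979 − 0.69250×4.7005)/0.30750 = -2.7877 → z₀ = 0.06156 m
V₃ = V₁ · ln(z₃/z₀)/ln(z₁/z₀) = 10.9 × 7.7916/5.1856 = 16.3779 kt

16.4 kt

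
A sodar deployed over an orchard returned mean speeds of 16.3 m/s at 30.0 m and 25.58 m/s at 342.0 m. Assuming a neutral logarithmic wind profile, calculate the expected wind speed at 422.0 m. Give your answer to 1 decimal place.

Log law: V ∝ ln(z/z₀). From the pair, with r = V₁/V₂ = 0.63722,
ln z₀ = (ln z₁ − r·ln z₂)/(1 − r) = (3.4012 − 0.63722×5.8348)/0.36278 = -0.8734 → z₀ = 0.4175 m
V₃ = V₁ · ln(z₃/z₀)/ln(z₁/z₀) = 16.3 × 6.9184/4.2746 = 26.3815 m/s

26.4 m/s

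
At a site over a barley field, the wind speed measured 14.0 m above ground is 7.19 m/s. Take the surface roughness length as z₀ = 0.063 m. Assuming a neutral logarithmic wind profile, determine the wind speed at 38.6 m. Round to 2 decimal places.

8.54 m/s

Log law: V(z) ∝ ln(z/z₀), so V₂/V₁ = ln(z₂/z₀) / ln(z₁/z₀).
ln(38.6/0.063) = 6.4179, ln(14.0/0.063) = 5.4037
V₂ = 7.19 × 6.4179/5.4037 = 7.19 × 1.1877 = 8.5395 m/s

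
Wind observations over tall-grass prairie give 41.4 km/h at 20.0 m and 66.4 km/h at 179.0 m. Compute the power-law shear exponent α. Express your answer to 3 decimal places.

α ≈ 0.216

Power law: V₂/V₁ = (z₂/z₁)^α ⇒ α = ln(V₂/V₁) / ln(z₂/z₁)
α = ln(66.4/41.4) / ln(179.0/20.0) = ln(1.6039) / ln(8.9500)
  = 0.47242 / 2.19165 = 0.21555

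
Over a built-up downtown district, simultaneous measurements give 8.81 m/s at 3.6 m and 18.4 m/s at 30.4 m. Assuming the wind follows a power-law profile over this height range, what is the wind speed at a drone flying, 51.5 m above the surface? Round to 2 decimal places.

22.07 m/s

First find α: α = ln(V₂/V₁)/ln(z₂/z₁) = ln(18.4/8.81)/ln(30.4/3.6) = 0.73646/2.13351 = 0.3452
Extrapolate from 30.4 m to 51.5 m: V₃ = 18.4 × (51.5/30.4)^0.3452 = 18.4 × 1.1996 = 22.0721 m/s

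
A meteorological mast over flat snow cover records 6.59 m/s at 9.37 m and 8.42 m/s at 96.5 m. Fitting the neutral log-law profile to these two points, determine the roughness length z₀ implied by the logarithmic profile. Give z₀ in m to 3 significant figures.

Log law: V(z) ∝ ln(z/z₀). With r = V₁/V₂ = 6.59/8.42 = 0.78266,
r · ln(z₂/z₀) = ln(z₁/z₀) ⇒ ln z₀ = (ln z₁ − r·ln z₂)/(1 − r)
ln z₀ = (2.23751 − 0.78266×4.56954) / 0.21734 = -6.1603
z₀ = exp(-6.1603) = 0.002112 m

z₀ ≈ 0.00211 m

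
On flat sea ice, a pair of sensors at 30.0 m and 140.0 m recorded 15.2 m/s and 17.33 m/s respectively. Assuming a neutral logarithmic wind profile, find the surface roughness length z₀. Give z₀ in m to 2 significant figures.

Log law: V(z) ∝ ln(z/z₀). With r = V₁/V₂ = 15.2/17.33 = 0.87709,
r · ln(z₂/z₀) = ln(z₁/z₀) ⇒ ln z₀ = (ln z₁ − r·ln z₂)/(1 − r)
ln z₀ = (3.40120 − 0.87709×4.94164) / 0.12291 = -7.5916
z₀ = exp(-7.5916) = 0.0005046 m

z₀ ≈ 0.00050 m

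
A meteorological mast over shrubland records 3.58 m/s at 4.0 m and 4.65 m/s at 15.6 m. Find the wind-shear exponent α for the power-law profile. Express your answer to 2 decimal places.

Power law: V₂/V₁ = (z₂/z₁)^α ⇒ α = ln(V₂/V₁) / ln(z₂/z₁)
α = ln(4.65/3.58) / ln(15.6/4.0) = ln(1.2989) / ln(3.9000)
  = 0.26150 / 1.36098 = 0.19214

α ≈ 0.19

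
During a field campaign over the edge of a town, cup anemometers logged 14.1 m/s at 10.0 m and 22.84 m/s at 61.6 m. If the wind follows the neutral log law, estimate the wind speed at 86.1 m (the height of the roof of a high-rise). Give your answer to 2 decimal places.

24.45 m/s

Log law: V ∝ ln(z/z₀). From the pair, with r = V₁/V₂ = 0.61734,
ln z₀ = (ln z₁ − r·ln z₂)/(1 − r) = (2.3026 − 0.61734×4.1207)/0.38266 = -0.6305 → z₀ = 0.5323 m
V₃ = V₁ · ln(z₃/z₀)/ln(z₁/z₀) = 14.1 × 5.0860/2.9331 = 24.4497 m/s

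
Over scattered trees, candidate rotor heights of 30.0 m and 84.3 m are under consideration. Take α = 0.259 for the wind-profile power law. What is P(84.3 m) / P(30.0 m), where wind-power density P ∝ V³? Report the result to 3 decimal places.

Speed ratio: V_B/V_A = (z_B/z_A)^α = (84.3/30.0)^0.259 = (2.8100)^0.259 = 1.30682
Power-density ratio: P_B/P_A = (V_B/V_A)³ = (1.30682)³ = 2.23175

2.232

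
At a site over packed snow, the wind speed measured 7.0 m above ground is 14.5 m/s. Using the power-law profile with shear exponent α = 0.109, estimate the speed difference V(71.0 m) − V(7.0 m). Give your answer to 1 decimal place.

Power law: V₂ = V₁ · (z₂/z₁)^α = 14.5 × (10.1429)^0.109 = 18.6655 m/s
ΔV = 18.6655 − 14.5 = 4.1655 m/s

4.2 m/s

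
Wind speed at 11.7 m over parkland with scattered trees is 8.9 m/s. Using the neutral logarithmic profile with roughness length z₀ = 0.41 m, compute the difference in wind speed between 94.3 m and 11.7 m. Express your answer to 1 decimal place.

5.5 m/s

Log law: V₂ = V₁ · ln(z₂/z₀)/ln(z₁/z₀) = 8.9 × 5.4381/3.3512 = 14.4423 m/s
ΔV = 14.4423 − 8.9 = 5.5423 m/s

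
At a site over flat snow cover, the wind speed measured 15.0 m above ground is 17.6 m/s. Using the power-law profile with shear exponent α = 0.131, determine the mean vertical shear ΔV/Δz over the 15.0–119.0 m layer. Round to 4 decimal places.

Power law: V₂ = V₁ · (z₂/z₁)^α = 17.6 × (7.9333)^0.131 = 23.0856 m/s
ΔV/Δz = (23.0856 − 17.6)/(119.0 − 15.0) = 5.4856/104.0000 = 0.05275 m/s/m

0.0527 m/s/m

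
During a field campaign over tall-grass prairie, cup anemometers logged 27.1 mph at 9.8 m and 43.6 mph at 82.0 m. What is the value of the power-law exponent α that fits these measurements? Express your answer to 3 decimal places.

Power law: V₂/V₁ = (z₂/z₁)^α ⇒ α = ln(V₂/V₁) / ln(z₂/z₁)
α = ln(43.6/27.1) / ln(82.0/9.8) = ln(1.6089) / ln(8.3673)
  = 0.47552 / 2.12434 = 0.22385

α ≈ 0.224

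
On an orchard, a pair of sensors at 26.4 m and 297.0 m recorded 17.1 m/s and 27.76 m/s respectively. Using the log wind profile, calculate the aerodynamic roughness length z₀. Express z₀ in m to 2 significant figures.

z₀ ≈ 0.54 m

Log law: V(z) ∝ ln(z/z₀). With r = V₁/V₂ = 17.1/27.76 = 0.61599,
r · ln(z₂/z₀) = ln(z₁/z₀) ⇒ ln z₀ = (ln z₁ − r·ln z₂)/(1 − r)
ln z₀ = (3.27336 − 0.61599×5.69373) / 0.38401 = -0.6092
z₀ = exp(-0.6092) = 0.5438 m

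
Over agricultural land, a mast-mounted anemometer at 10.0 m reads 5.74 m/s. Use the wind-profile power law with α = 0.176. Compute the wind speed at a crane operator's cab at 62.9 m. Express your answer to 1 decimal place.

7.9 m/s

Power-law profile: V₂ = V₁ · (z₂/z₁)^α
V₂ = 5.74 × (62.9/10.0)^0.176 = 5.74 × (6.2900)^0.176
    = 5.74 × 1.3822 = 7.9337 m/s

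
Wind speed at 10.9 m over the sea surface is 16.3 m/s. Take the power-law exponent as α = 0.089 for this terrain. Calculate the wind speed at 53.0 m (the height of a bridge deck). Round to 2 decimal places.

18.76 m/s

Power-law profile: V₂ = V₁ · (z₂/z₁)^α
V₂ = 16.3 × (53.0/10.9)^0.089 = 16.3 × (4.8624)^0.089
    = 16.3 × 1.1511 = 18.7636 m/s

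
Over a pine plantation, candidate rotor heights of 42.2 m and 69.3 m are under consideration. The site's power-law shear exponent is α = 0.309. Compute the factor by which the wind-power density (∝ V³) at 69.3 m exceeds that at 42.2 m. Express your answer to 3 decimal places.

Speed ratio: V_B/V_A = (z_B/z_A)^α = (69.3/42.2)^0.309 = (1.6422)^0.309 = 1.16564
Power-density ratio: P_B/P_A = (V_B/V_A)³ = (1.16564)³ = 1.58378

1.584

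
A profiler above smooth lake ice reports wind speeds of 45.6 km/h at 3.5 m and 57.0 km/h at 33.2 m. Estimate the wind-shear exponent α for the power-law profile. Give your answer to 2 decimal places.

α ≈ 0.10

Power law: V₂/V₁ = (z₂/z₁)^α ⇒ α = ln(V₂/V₁) / ln(z₂/z₁)
α = ln(57.0/45.6) / ln(33.2/3.5) = ln(1.2500) / ln(9.4857)
  = 0.22314 / 2.24979 = 0.09918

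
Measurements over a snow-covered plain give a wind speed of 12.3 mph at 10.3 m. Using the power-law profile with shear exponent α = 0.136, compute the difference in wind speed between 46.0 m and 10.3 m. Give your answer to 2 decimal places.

2.78 mph

Power law: V₂ = V₁ · (z₂/z₁)^α = 12.3 × (4.4660)^0.136 = 15.0763 mph
ΔV = 15.0763 − 12.3 = 2.7763 mph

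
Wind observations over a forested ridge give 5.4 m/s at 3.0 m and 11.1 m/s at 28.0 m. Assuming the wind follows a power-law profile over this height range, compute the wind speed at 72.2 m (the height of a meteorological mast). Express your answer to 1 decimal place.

First find α: α = ln(V₂/V₁)/ln(z₂/z₁) = ln(11.1/5.4)/ln(28.0/3.0) = 0.72055/2.23359 = 0.3226
Extrapolate from 28.0 m to 72.2 m: V₃ = 11.1 × (72.2/28.0)^0.3226 = 11.1 × 1.3574 = 15.0672 m/s

15.1 m/s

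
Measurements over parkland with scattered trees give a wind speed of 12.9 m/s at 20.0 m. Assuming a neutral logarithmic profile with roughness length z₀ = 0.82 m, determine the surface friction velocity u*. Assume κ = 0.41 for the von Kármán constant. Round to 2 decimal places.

u* ≈ 1.66 m/s

Log law: V(z) = (u*/κ) · ln(z/z₀) ⇒ u* = κ · V / ln(z/z₀)
u* = 0.41 × 12.9 / ln(20.0/0.82) = 0.41 × 12.9 / 3.1942
   = 5.2890 / 3.1942 = 1.6558 m/s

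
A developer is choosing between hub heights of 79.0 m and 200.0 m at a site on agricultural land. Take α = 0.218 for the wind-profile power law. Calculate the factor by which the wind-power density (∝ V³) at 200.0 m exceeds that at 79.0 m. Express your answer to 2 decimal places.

1.84

Speed ratio: V_B/V_A = (z_B/z_A)^α = (200.0/79.0)^0.218 = (2.5316)^0.218 = 1.22445
Power-density ratio: P_B/P_A = (V_B/V_A)³ = (1.22445)³ = 1.83580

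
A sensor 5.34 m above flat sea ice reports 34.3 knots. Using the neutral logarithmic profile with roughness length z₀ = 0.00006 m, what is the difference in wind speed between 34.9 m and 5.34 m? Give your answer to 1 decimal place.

Log law: V₂ = V₁ · ln(z₂/z₀)/ln(z₁/z₀) = 34.3 × 13.2737/11.3964 = 39.9500 knots
ΔV = 39.9500 − 34.3 = 5.6500 knots

5.7 knots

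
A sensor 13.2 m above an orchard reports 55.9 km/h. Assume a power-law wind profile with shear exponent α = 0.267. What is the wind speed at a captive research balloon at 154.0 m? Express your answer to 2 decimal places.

Power-law profile: V₂ = V₁ · (z₂/z₁)^α
V₂ = 55.9 × (154.0/13.2)^0.267 = 55.9 × (11.6667)^0.267
    = 55.9 × 1.9270 = 107.7176 km/h

107.72 km/h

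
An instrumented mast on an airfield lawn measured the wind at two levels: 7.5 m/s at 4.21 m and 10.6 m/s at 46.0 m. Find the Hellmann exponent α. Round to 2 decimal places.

Power law: V₂/V₁ = (z₂/z₁)^α ⇒ α = ln(V₂/V₁) / ln(z₂/z₁)
α = ln(10.6/7.5) / ln(46.0/4.21) = ln(1.4133) / ln(10.9264)
  = 0.34595 / 2.39118 = 0.14468

α ≈ 0.14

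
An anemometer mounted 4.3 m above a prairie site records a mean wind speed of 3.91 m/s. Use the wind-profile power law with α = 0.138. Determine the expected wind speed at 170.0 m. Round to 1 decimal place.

6.5 m/s

Power-law profile: V₂ = V₁ · (z₂/z₁)^α
V₂ = 3.91 × (170.0/4.3)^0.138 = 3.91 × (39.5349)^0.138
    = 3.91 × 1.6611 = 6.4947 m/s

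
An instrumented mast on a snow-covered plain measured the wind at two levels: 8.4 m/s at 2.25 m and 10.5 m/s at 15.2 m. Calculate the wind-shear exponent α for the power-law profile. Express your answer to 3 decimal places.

α ≈ 0.117

Power law: V₂/V₁ = (z₂/z₁)^α ⇒ α = ln(V₂/V₁) / ln(z₂/z₁)
α = ln(10.5/8.4) / ln(15.2/2.25) = ln(1.2500) / ln(6.7556)
  = 0.22314 / 1.91037 = 0.11681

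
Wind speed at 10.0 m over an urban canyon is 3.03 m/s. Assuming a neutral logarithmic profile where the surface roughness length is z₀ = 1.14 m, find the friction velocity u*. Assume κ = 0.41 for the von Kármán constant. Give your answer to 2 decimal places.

u* ≈ 0.57 m/s

Log law: V(z) = (u*/κ) · ln(z/z₀) ⇒ u* = κ · V / ln(z/z₀)
u* = 0.41 × 3.03 / ln(10.0/1.14) = 0.41 × 3.03 / 2.1716
   = 1.2423 / 2.1716 = 0.5721 m/s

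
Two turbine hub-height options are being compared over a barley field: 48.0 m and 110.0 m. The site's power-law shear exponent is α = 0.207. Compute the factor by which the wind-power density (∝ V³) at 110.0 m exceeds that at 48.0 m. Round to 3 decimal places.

Speed ratio: V_B/V_A = (z_B/z_A)^α = (110.0/48.0)^0.207 = (2.2917)^0.207 = 1.18728
Power-density ratio: P_B/P_A = (V_B/V_A)³ = (1.18728)³ = 1.67361

1.674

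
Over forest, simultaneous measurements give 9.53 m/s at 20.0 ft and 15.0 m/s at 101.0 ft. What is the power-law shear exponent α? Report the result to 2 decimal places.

α ≈ 0.28

Power law: V₂/V₁ = (z₂/z₁)^α ⇒ α = ln(V₂/V₁) / ln(z₂/z₁)
α = ln(15.0/9.53) / ln(101.0/20.0) = ln(1.5740) / ln(5.0500)
  = 0.45361 / 1.61939 = 0.28011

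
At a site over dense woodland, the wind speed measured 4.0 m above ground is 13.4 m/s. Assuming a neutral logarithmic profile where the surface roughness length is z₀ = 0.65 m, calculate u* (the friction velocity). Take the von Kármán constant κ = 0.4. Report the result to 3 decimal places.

Log law: V(z) = (u*/κ) · ln(z/z₀) ⇒ u* = κ · V / ln(z/z₀)
u* = 0.4 × 13.4 / ln(4.0/0.65) = 0.4 × 13.4 / 1.8171
   = 5.3600 / 1.8171 = 2.9498 m/s

u* ≈ 2.950 m/s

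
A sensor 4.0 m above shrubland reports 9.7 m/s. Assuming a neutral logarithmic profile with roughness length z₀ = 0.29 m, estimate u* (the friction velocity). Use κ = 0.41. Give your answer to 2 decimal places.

Log law: V(z) = (u*/κ) · ln(z/z₀) ⇒ u* = κ · V / ln(z/z₀)
u* = 0.41 × 9.7 / ln(4.0/0.29) = 0.41 × 9.7 / 2.6242
   = 3.9770 / 2.6242 = 1.5155 m/s

u* ≈ 1.52 m/s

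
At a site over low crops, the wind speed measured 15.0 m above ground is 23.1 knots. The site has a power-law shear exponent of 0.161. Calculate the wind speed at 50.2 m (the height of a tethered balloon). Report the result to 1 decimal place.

28.1 knots

Power-law profile: V₂ = V₁ · (z₂/z₁)^α
V₂ = 23.1 × (50.2/15.0)^0.161 = 23.1 × (3.3467)^0.161
    = 23.1 × 1.2147 = 28.0592 knots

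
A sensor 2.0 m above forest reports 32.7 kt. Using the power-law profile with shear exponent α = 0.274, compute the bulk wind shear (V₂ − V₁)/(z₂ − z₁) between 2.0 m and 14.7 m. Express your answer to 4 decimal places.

1.8726 kt/m

Power law: V₂ = V₁ · (z₂/z₁)^α = 32.7 × (7.3500)^0.274 = 56.4821 kt
ΔV/Δz = (56.4821 − 32.7)/(14.7 − 2.0) = 23.7821/12.7000 = 1.87260 kt/m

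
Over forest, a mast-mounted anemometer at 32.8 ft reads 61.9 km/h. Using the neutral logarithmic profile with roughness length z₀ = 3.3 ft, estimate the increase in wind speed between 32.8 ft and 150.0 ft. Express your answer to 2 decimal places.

40.98 km/h

Log law: V₂ = V₁ · ln(z₂/z₀)/ln(z₁/z₀) = 61.9 × 3.8167/2.2965 = 102.8756 km/h
ΔV = 102.8756 − 61.9 = 40.9756 km/h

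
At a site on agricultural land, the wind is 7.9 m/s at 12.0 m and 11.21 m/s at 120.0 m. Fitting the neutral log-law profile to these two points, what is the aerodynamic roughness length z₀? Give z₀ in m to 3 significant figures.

Log law: V(z) ∝ ln(z/z₀). With r = V₁/V₂ = 7.9/11.21 = 0.70473,
r · ln(z₂/z₀) = ln(z₁/z₀) ⇒ ln z₀ = (ln z₁ − r·ln z₂)/(1 − r)
ln z₀ = (2.48491 − 0.70473×4.78749) / 0.29527 = -3.0107
z₀ = exp(-3.0107) = 0.04926 m

z₀ ≈ 0.0493 m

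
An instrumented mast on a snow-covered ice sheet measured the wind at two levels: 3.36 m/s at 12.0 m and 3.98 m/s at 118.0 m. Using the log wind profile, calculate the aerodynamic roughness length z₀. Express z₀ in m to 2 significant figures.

z₀ ≈ 0.000050 m

Log law: V(z) ∝ ln(z/z₀). With r = V₁/V₂ = 3.36/3.98 = 0.84422,
r · ln(z₂/z₀) = ln(z₁/z₀) ⇒ ln z₀ = (ln z₁ − r·ln z₂)/(1 − r)
ln z₀ = (2.48491 − 0.84422×4.77068) / 0.15578 = -9.9025
z₀ = exp(-9.9025) = 0.00005005 m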